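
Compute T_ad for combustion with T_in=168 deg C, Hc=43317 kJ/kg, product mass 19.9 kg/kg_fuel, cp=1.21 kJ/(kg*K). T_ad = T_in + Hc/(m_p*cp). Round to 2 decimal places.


T_ad = T_in + Hc / (m_p * cp)
Denominator = 19.9 * 1.21 = 24.0790
Temperature rise = 43317 / 24.0790 = 1798.95 K
T_ad = 168 + 1798.95 = 1966.95 deg C


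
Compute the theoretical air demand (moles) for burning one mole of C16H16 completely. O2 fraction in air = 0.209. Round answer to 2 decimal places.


Balanced combustion: C16H16 + 20 O2 -> 16 CO2 + 8 H2O
O2 needed = C + H/4 = 16 + 16/4 = 20.00 moles
Air moles = O2 / 0.209 = 20.00 / 0.209 = 95.69 moles air


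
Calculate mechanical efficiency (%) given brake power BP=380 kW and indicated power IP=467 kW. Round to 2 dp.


eta_mech = (BP / IP) * 100
Ratio = 380 / 467 = 0.8137
eta_mech = 0.8137 * 100 = 81.37%


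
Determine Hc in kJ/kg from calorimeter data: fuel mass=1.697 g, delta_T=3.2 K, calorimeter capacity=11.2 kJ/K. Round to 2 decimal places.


Hc = C_cal * delta_T / m_fuel
Q_released = 11.2 * 3.2 = 35.8400 kJ
m_fuel = 1.697 g = 1.697/1000 kg = 0.001697 kg
Hc = 35.8400 / 0.001697 = 21119.62 kJ/kg


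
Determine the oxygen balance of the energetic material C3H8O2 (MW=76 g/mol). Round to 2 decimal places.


OB = -1600 * (2C + H/2 - O) / MW
Inner = 2*3 + 8/2 - 2 = 8.00
OB = -1600 * 8.00 / 76 = -168.42%


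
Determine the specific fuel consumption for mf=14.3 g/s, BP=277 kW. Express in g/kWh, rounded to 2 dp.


SFC = (mf / BP) * 3600
Rate = 14.3 / 277 = 0.051625 g/(s*kW)
SFC = 0.051625 * 3600 = 185.85 g/kWh


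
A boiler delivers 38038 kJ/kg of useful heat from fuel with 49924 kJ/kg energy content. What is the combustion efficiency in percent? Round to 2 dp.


Efficiency = (Q_useful / Q_fuel) * 100
Efficiency = (38038 / 49924) * 100
Efficiency = 0.7619 * 100 = 76.19%


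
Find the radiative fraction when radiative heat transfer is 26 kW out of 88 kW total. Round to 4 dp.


f_rad = Q_rad / Q_total
f_rad = 26 / 88 = 0.2955


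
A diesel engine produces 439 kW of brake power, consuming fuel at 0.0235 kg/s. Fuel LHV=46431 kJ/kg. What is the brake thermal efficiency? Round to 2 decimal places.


eta_BTE = (BP / (mf * LHV)) * 100
Denominator = 0.0235 * 46431 = 1091.1285 kW
eta_BTE = (439 / 1091.1285) * 100 = 40.23%


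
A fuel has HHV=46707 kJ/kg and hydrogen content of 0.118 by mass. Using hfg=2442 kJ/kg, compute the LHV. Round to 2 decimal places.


LHV = HHV - hfg * 9 * H
Water correction = 2442 * 9 * 0.118 = 2593.404 kJ/kg
LHV = 46707 - 2593.404 = 44113.60 kJ/kg


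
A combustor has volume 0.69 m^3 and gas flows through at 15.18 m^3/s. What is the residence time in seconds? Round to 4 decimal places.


tau = V / Q_flow
tau = 0.69 / 15.18 = 0.0455 s


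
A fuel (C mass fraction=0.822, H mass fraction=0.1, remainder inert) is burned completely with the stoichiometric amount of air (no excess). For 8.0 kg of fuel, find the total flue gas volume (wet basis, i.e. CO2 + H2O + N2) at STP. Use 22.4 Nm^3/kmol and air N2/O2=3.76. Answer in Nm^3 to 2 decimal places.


Per kg fuel: CO2 = (C/12 kmol)*22.4 = (0.822/12)*22.4 = 1.53440 Nm^3
Per kg fuel: H2O = (H/2 kmol)*22.4 = (0.1/2)*22.4 = 1.12000 Nm^3
O2 needed per kg fuel = C/12 + H/4 = 0.822/12 + 0.1/4 = 0.09350000 kmol
Per kg fuel: N2 = O2*3.76*22.4 = 0.09350000*3.76*22.4 = 7.87494 Nm^3
Total per kg = 1.53440 + 1.12000 + 7.87494 = 10.52934 Nm^3
Total = 10.52934 * 8.0 = 84.23 Nm^3


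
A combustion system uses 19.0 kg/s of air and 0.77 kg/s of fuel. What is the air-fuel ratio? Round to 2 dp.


AFR = m_air / m_fuel
AFR = 19.0 / 0.77 = 24.68


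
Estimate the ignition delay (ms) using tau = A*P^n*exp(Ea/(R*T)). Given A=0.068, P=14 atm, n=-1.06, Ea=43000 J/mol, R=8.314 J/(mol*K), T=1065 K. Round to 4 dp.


tau = A * P^n * exp(Ea/(R*T))
P^n = 14^(-1.06) = 0.06096833
Ea/(R*T) = 43000/(8.314*1065) = 4.856337
exp(Ea/(R*T)) = 128.552467
tau = 0.068 * 0.06096833 * 128.552467 = 0.5330 ms


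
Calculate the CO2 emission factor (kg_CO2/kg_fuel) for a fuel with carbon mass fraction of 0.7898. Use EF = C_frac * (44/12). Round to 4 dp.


EF = C_frac * (M_CO2 / M_C)
EF = 0.7898 * (44/12)
EF = 0.7898 * 3.666667 = 2.8959 kg_CO2/kg_fuel


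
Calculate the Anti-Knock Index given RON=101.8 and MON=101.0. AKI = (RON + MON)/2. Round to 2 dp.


AKI = (RON + MON) / 2
AKI = (101.8 + 101.0) / 2
AKI = 202.8 / 2 = 101.40


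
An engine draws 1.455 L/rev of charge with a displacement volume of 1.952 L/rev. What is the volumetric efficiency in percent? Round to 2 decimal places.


eta_v = (V_actual / V_disp) * 100
Ratio = 1.455 / 1.952 = 0.7454
eta_v = 0.7454 * 100 = 74.54%


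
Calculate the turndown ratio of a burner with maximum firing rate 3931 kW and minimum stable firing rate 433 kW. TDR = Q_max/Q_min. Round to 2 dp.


TDR = Q_max / Q_min
TDR = 3931 / 433 = 9.08


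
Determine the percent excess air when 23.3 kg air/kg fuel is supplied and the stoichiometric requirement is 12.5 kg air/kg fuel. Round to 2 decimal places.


Excess air = actual - stoichiometric = 23.3 - 12.5 = 10.80 kg/kg fuel
Excess air % = (excess / stoich) * 100 = (10.80 / 12.5) * 100 = 86.40%


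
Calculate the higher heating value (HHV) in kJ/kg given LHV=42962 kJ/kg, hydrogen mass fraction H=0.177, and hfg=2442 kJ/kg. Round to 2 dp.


HHV = LHV + hfg * 9 * H
Water addition = 2442 * 9 * 0.177 = 3890.106 kJ/kg
HHV = 42962 + 3890.106 = 46852.11 kJ/kg


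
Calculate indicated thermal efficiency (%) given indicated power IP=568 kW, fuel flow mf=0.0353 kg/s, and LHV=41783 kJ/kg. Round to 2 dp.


eta_ith = (IP / (mf * LHV)) * 100
Denominator = 0.0353 * 41783 = 1474.9399 kW
eta_ith = (568 / 1474.9399) * 100 = 38.51%


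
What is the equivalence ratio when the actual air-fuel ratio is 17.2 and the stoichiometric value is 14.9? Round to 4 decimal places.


phi = AFR_stoich / AFR_actual
phi = 14.9 / 17.2 = 0.8663


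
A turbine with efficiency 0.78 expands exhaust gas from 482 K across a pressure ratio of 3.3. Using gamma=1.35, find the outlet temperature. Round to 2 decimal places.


T_out = T_in * (1 - eta * (1 - PR^(-(gamma-1)/gamma)))
Exponent = -(1.35-1)/1.35 = -0.25925926
PR^exp = 3.3^(-0.25925926) = 0.73378775
Factor = 1 - 0.78*(1 - 0.73378775) = 0.79235445
T_out = 482 * 0.79235445 = 381.91 K


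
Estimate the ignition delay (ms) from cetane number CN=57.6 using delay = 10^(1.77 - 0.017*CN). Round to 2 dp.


delay = 10^(1.77 - 0.017*CN)
Exponent = 1.77 - 0.017*57.6 = 0.7908
delay = 10^0.7908 = 6.18 ms


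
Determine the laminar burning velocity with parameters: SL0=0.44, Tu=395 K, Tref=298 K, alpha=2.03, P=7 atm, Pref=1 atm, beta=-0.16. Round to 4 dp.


SL = SL0 * (Tu/Tref)^alpha * (P/Pref)^beta
T ratio = 395/298 = 1.32550336
(T ratio)^alpha = 1.32550336^2.03 = 1.771875
(P/Pref)^beta = 7^(-0.16) = 0.732461
SL = 0.44 * 1.771875 * 0.732461 = 0.5710 m/s


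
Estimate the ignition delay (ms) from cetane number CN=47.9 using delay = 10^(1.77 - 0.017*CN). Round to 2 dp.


delay = 10^(1.77 - 0.017*CN)
Exponent = 1.77 - 0.017*47.9 = 0.9557
delay = 10^0.9557 = 9.03 ms


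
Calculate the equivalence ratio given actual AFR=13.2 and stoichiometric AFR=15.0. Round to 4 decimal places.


phi = AFR_stoich / AFR_actual
phi = 15.0 / 13.2 = 1.1364


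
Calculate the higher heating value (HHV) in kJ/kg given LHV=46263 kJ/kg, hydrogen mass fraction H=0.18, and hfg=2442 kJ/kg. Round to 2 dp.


HHV = LHV + hfg * 9 * H
Water addition = 2442 * 9 * 0.18 = 3956.040 kJ/kg
HHV = 46263 + 3956.040 = 50219.04 kJ/kg


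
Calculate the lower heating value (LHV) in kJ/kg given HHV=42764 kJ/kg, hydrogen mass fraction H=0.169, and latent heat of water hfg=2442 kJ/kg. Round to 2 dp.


LHV = HHV - hfg * 9 * H
Water correction = 2442 * 9 * 0.169 = 3714.282 kJ/kg
LHV = 42764 - 3714.282 = 39049.72 kJ/kg


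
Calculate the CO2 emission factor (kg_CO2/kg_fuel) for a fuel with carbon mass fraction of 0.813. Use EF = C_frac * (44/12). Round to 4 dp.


EF = C_frac * (M_CO2 / M_C)
EF = 0.813 * (44/12)
EF = 0.813 * 3.666667 = 2.9810 kg_CO2/kg_fuel


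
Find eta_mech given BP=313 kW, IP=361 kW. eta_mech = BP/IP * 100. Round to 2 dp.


eta_mech = (BP / IP) * 100
Ratio = 313 / 361 = 0.8670
eta_mech = 0.8670 * 100 = 86.70%


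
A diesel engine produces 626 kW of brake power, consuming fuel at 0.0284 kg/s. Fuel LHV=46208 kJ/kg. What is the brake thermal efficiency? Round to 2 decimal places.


eta_BTE = (BP / (mf * LHV)) * 100
Denominator = 0.0284 * 46208 = 1312.3072 kW
eta_BTE = (626 / 1312.3072) * 100 = 47.70%


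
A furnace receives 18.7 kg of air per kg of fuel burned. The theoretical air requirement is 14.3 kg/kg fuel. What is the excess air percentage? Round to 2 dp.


Excess air = actual - stoichiometric = 18.7 - 14.3 = 4.40 kg/kg fuel
Excess air % = (excess / stoich) * 100 = (4.40 / 14.3) * 100 = 30.77%


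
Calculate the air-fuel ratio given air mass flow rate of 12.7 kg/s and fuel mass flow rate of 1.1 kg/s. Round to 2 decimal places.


AFR = m_air / m_fuel
AFR = 12.7 / 1.1 = 11.55


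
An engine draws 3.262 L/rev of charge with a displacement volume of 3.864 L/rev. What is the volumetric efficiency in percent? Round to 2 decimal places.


eta_v = (V_actual / V_disp) * 100
Ratio = 3.262 / 3.864 = 0.8442
eta_v = 0.8442 * 100 = 84.42%


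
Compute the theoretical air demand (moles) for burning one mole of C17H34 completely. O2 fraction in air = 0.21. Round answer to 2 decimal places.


Balanced combustion: C17H34 + 25.5 O2 -> 17 CO2 + 17 H2O
O2 needed = C + H/4 = 17 + 34/4 = 25.50 moles
Air moles = O2 / 0.21 = 25.50 / 0.21 = 121.43 moles air


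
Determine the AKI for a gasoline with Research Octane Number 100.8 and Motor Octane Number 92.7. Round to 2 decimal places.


AKI = (RON + MON) / 2
AKI = (100.8 + 92.7) / 2
AKI = 193.5 / 2 = 96.75


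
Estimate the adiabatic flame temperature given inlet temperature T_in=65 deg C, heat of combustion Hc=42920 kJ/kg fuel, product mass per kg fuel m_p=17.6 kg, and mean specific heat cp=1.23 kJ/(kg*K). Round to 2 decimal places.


T_ad = T_in + Hc / (m_p * cp)
Denominator = 17.6 * 1.23 = 21.6480
Temperature rise = 42920 / 21.6480 = 1982.63 K
T_ad = 65 + 1982.63 = 2047.63 deg C


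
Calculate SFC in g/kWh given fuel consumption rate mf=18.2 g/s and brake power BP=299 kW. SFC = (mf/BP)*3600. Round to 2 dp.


SFC = (mf / BP) * 3600
Rate = 18.2 / 299 = 0.060870 g/(s*kW)
SFC = 0.060870 * 3600 = 219.13 g/kWh


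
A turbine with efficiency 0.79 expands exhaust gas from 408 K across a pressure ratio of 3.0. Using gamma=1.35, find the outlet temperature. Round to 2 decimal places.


T_out = T_in * (1 - eta * (1 - PR^(-(gamma-1)/gamma)))
Exponent = -(1.35-1)/1.35 = -0.25925926
PR^exp = 3.0^(-0.25925926) = 0.75214556
Factor = 1 - 0.79*(1 - 0.75214556) = 0.80419499
T_out = 408 * 0.80419499 = 328.11 K


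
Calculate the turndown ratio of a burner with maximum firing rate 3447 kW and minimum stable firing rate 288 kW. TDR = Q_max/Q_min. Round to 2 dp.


TDR = Q_max / Q_min
TDR = 3447 / 288 = 11.97


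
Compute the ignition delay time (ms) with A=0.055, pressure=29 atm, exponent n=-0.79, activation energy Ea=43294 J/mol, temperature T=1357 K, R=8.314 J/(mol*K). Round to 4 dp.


tau = A * P^n * exp(Ea/(R*T))
P^n = 29^(-0.79) = 0.06993677
Ea/(R*T) = 43294/(8.314*1357) = 3.837407
exp(Ea/(R*T)) = 46.404983
tau = 0.055 * 0.06993677 * 46.404983 = 0.1785 ms


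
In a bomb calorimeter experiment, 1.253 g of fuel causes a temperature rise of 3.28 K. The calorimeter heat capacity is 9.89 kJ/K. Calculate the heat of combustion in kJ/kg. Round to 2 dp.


Hc = C_cal * delta_T / m_fuel
Q_released = 9.89 * 3.28 = 32.4392 kJ
m_fuel = 1.253 g = 1.253/1000 kg = 0.001253 kg
Hc = 32.4392 / 0.001253 = 25889.23 kJ/kg


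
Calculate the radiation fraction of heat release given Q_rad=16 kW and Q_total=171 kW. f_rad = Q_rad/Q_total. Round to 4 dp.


f_rad = Q_rad / Q_total
f_rad = 16 / 171 = 0.0936


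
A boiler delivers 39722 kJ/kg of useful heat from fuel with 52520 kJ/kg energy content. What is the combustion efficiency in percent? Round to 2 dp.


Efficiency = (Q_useful / Q_fuel) * 100
Efficiency = (39722 / 52520) * 100
Efficiency = 0.7563 * 100 = 75.63%


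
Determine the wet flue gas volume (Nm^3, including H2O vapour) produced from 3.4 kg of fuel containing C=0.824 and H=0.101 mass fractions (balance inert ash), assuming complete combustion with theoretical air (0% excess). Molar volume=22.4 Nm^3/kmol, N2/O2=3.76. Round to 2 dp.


Per kg fuel: CO2 = (C/12 kmol)*22.4 = (0.824/12)*22.4 = 1.53813 Nm^3
Per kg fuel: H2O = (H/2 kmol)*22.4 = (0.101/2)*22.4 = 1.13120 Nm^3
O2 needed per kg fuel = C/12 + H/4 = 0.824/12 + 0.101/4 = 0.09391667 kmol
Per kg fuel: N2 = O2*3.76*22.4 = 0.09391667*3.76*22.4 = 7.91004 Nm^3
Total per kg = 1.53813 + 1.13120 + 7.91004 = 10.57937 Nm^3
Total = 10.57937 * 3.4 = 35.97 Nm^3


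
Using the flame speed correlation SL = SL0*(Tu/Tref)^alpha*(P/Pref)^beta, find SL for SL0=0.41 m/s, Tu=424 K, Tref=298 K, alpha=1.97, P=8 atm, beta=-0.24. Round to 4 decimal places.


SL = SL0 * (Tu/Tref)^alpha * (P/Pref)^beta
T ratio = 424/298 = 1.42281879
(T ratio)^alpha = 1.42281879^1.97 = 2.003110
(P/Pref)^beta = 8^(-0.24) = 0.607097
SL = 0.41 * 2.003110 * 0.607097 = 0.4986 m/s


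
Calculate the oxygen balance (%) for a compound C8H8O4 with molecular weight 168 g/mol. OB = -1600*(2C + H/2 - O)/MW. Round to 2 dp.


OB = -1600 * (2C + H/2 - O) / MW
Inner = 2*8 + 8/2 - 4 = 16.00
OB = -1600 * 16.00 / 168 = -152.38%


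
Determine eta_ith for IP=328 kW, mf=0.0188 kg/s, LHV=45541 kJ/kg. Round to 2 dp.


eta_ith = (IP / (mf * LHV)) * 100
Denominator = 0.0188 * 45541 = 856.1708 kW
eta_ith = (328 / 856.1708) * 100 = 38.31%


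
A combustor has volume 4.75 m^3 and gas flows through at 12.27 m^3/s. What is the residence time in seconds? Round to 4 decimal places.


tau = V / Q_flow
tau = 4.75 / 12.27 = 0.3871 s


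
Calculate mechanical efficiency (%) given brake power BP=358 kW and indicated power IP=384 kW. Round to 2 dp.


eta_mech = (BP / IP) * 100
Ratio = 358 / 384 = 0.9323
eta_mech = 0.9323 * 100 = 93.23%


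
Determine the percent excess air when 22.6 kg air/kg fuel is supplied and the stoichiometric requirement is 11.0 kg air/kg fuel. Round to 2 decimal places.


Excess air = actual - stoichiometric = 22.6 - 11.0 = 11.60 kg/kg fuel
Excess air % = (excess / stoich) * 100 = (11.60 / 11.0) * 100 = 105.45%


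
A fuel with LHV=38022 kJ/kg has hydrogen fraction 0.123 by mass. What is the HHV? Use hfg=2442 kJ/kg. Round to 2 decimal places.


HHV = LHV + hfg * 9 * H
Water addition = 2442 * 9 * 0.123 = 2703.294 kJ/kg
HHV = 38022 + 2703.294 = 40725.29 kJ/kg


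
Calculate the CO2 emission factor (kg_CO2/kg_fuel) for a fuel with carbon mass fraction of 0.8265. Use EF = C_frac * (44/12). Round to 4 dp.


EF = C_frac * (M_CO2 / M_C)
EF = 0.8265 * (44/12)
EF = 0.8265 * 3.666667 = 3.0305 kg_CO2/kg_fuel


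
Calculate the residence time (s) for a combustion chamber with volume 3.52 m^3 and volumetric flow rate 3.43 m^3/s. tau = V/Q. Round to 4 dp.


tau = V / Q_flow
tau = 3.52 / 3.43 = 1.0262 s


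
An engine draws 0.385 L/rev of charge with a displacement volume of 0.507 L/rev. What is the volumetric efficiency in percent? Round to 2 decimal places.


eta_v = (V_actual / V_disp) * 100
Ratio = 0.385 / 0.507 = 0.7594
eta_v = 0.7594 * 100 = 75.94%


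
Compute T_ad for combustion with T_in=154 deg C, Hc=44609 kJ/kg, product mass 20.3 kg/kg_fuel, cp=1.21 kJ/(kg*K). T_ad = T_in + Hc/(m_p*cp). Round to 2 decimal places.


T_ad = T_in + Hc / (m_p * cp)
Denominator = 20.3 * 1.21 = 24.5630
Temperature rise = 44609 / 24.5630 = 1816.11 K
T_ad = 154 + 1816.11 = 1970.11 deg C


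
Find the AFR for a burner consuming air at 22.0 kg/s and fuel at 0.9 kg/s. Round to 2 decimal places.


AFR = m_air / m_fuel
AFR = 22.0 / 0.9 = 24.44


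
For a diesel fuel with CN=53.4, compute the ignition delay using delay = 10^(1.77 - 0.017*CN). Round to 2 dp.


delay = 10^(1.77 - 0.017*CN)
Exponent = 1.77 - 0.017*53.4 = 0.8622
delay = 10^0.8622 = 7.28 ms


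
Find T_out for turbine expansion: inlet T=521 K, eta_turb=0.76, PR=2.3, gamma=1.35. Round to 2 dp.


T_out = T_in * (1 - eta * (1 - PR^(-(gamma-1)/gamma)))
Exponent = -(1.35-1)/1.35 = -0.25925926
PR^exp = 2.3^(-0.25925926) = 0.80578413
Factor = 1 - 0.76*(1 - 0.80578413) = 0.85239594
T_out = 521 * 0.85239594 = 444.10 K


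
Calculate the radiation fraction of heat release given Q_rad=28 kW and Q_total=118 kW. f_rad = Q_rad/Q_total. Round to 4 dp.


f_rad = Q_rad / Q_total
f_rad = 28 / 118 = 0.2373


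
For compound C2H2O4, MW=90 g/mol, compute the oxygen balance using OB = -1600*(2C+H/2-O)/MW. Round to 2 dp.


OB = -1600 * (2C + H/2 - O) / MW
Inner = 2*2 + 2/2 - 4 = 1.00
OB = -1600 * 1.00 / 90 = -17.78%


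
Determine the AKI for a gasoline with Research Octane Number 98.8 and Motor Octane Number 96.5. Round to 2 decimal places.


AKI = (RON + MON) / 2
AKI = (98.8 + 96.5) / 2
AKI = 195.3 / 2 = 97.65


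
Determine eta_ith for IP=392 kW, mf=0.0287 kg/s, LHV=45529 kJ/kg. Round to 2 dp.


eta_ith = (IP / (mf * LHV)) * 100
Denominator = 0.0287 * 45529 = 1306.6823 kW
eta_ith = (392 / 1306.6823) * 100 = 30.00%


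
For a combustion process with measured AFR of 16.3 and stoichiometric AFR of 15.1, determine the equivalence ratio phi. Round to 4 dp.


phi = AFR_stoich / AFR_actual
phi = 15.1 / 16.3 = 0.9264


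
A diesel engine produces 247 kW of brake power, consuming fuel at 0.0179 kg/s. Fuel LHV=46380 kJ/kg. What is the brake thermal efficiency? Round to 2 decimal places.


eta_BTE = (BP / (mf * LHV)) * 100
Denominator = 0.0179 * 46380 = 830.2020 kW
eta_BTE = (247 / 830.2020) * 100 = 29.75%


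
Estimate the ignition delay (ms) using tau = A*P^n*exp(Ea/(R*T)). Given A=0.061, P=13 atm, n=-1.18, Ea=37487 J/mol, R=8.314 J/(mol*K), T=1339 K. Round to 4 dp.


tau = A * P^n * exp(Ea/(R*T))
P^n = 13^(-1.18) = 0.04847824
Ea/(R*T) = 37487/(8.314*1339) = 3.367364
exp(Ea/(R*T)) = 29.001982
tau = 0.061 * 0.04847824 * 29.001982 = 0.0858 ms


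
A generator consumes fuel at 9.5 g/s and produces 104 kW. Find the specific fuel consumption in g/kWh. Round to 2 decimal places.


SFC = (mf / BP) * 3600
Rate = 9.5 / 104 = 0.091346 g/(s*kW)
SFC = 0.091346 * 3600 = 328.85 g/kWh


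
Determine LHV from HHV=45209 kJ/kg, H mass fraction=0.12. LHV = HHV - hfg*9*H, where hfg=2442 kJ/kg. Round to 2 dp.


LHV = HHV - hfg * 9 * H
Water correction = 2442 * 9 * 0.12 = 2637.360 kJ/kg
LHV = 45209 - 2637.360 = 42571.64 kJ/kg


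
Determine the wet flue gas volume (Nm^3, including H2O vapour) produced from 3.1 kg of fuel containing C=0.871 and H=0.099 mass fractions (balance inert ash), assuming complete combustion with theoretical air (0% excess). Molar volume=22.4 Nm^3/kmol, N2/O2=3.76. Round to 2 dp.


Per kg fuel: CO2 = (C/12 kmol)*22.4 = (0.871/12)*22.4 = 1.62587 Nm^3
Per kg fuel: H2O = (H/2 kmol)*22.4 = (0.099/2)*22.4 = 1.10880 Nm^3
O2 needed per kg fuel = C/12 + H/4 = 0.871/12 + 0.099/4 = 0.09733333 kmol
Per kg fuel: N2 = O2*3.76*22.4 = 0.09733333*3.76*22.4 = 8.19780 Nm^3
Total per kg = 1.62587 + 1.10880 + 8.19780 = 10.93247 Nm^3
Total = 10.93247 * 3.1 = 33.89 Nm^3


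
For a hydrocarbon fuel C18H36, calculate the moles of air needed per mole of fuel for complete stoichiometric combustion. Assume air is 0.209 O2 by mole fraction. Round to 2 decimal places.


Balanced combustion: C18H36 + 27 O2 -> 18 CO2 + 18 H2O
O2 needed = C + H/4 = 18 + 36/4 = 27.00 moles
Air moles = O2 / 0.209 = 27.00 / 0.209 = 129.19 moles air


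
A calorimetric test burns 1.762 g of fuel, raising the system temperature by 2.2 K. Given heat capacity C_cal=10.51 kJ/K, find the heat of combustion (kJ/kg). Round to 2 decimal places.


Hc = C_cal * delta_T / m_fuel
Q_released = 10.51 * 2.2 = 23.1220 kJ
m_fuel = 1.762 g = 1.762/1000 kg = 0.001762 kg
Hc = 23.1220 / 0.001762 = 13122.59 kJ/kg


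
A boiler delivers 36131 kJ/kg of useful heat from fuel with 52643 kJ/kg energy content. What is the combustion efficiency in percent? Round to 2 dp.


Efficiency = (Q_useful / Q_fuel) * 100
Efficiency = (36131 / 52643) * 100
Efficiency = 0.6863 * 100 = 68.63%


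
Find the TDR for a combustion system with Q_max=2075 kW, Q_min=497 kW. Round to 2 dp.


TDR = Q_max / Q_min
TDR = 2075 / 497 = 4.18


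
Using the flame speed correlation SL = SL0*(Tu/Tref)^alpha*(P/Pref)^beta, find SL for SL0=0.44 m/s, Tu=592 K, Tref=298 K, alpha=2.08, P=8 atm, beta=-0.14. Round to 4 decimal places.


SL = SL0 * (Tu/Tref)^alpha * (P/Pref)^beta
T ratio = 592/298 = 1.98657718
(T ratio)^alpha = 1.98657718^2.08 = 4.169263
(P/Pref)^beta = 8^(-0.14) = 0.747425
SL = 0.44 * 4.169263 * 0.747425 = 1.3711 m/s


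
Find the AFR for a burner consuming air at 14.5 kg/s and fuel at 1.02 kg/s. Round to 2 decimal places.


AFR = m_air / m_fuel
AFR = 14.5 / 1.02 = 14.22


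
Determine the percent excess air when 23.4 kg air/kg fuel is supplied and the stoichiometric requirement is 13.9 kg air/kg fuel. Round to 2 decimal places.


Excess air = actual - stoichiometric = 23.4 - 13.9 = 9.50 kg/kg fuel
Excess air % = (excess / stoich) * 100 = (9.50 / 13.9) * 100 = 68.35%


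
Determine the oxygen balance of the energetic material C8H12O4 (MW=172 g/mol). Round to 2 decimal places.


OB = -1600 * (2C + H/2 - O) / MW
Inner = 2*8 + 12/2 - 4 = 18.00
OB = -1600 * 18.00 / 172 = -167.44%


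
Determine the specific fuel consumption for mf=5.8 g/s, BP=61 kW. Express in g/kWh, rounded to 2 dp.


SFC = (mf / BP) * 3600
Rate = 5.8 / 61 = 0.095082 g/(s*kW)
SFC = 0.095082 * 3600 = 342.30 g/kWh


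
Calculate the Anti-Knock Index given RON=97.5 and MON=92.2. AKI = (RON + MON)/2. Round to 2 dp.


AKI = (RON + MON) / 2
AKI = (97.5 + 92.2) / 2
AKI = 189.7 / 2 = 94.85


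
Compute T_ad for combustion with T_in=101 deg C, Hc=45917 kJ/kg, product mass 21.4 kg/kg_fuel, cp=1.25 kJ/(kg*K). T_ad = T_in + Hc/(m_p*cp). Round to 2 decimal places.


T_ad = T_in + Hc / (m_p * cp)
Denominator = 21.4 * 1.25 = 26.7500
Temperature rise = 45917 / 26.7500 = 1716.52 K
T_ad = 101 + 1716.52 = 1817.52 deg C


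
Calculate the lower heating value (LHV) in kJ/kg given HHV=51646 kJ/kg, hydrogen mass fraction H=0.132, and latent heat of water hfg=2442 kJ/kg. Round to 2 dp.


LHV = HHV - hfg * 9 * H
Water correction = 2442 * 9 * 0.132 = 2901.096 kJ/kg
LHV = 51646 - 2901.096 = 48744.90 kJ/kg


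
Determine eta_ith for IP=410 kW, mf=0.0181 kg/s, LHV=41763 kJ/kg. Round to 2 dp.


eta_ith = (IP / (mf * LHV)) * 100
Denominator = 0.0181 * 41763 = 755.9103 kW
eta_ith = (410 / 755.9103) * 100 = 54.24%


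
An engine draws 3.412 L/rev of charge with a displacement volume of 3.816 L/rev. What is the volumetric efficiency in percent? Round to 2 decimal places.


eta_v = (V_actual / V_disp) * 100
Ratio = 3.412 / 3.816 = 0.8941
eta_v = 0.8941 * 100 = 89.41%


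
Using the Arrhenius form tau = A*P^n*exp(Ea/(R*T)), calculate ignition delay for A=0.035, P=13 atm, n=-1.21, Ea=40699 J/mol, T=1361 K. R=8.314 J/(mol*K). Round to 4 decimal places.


tau = A * P^n * exp(Ea/(R*T))
P^n = 13^(-1.21) = 0.04488782
Ea/(R*T) = 40699/(8.314*1361) = 3.596794
exp(Ea/(R*T)) = 36.481097
tau = 0.035 * 0.04488782 * 36.481097 = 0.0573 ms


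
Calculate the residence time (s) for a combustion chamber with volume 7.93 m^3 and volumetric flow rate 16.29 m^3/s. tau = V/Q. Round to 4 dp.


tau = V / Q_flow
tau = 7.93 / 16.29 = 0.4868 s


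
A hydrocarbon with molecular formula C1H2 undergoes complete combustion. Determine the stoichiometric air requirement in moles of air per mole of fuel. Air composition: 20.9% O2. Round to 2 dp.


Balanced combustion: C1H2 + 1.5 O2 -> 1 CO2 + 1 H2O
O2 needed = C + H/4 = 1 + 2/4 = 1.50 moles
Air moles = O2 / 0.209 = 1.50 / 0.209 = 7.18 moles air


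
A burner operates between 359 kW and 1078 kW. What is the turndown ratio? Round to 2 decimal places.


TDR = Q_max / Q_min
TDR = 1078 / 359 = 3.00


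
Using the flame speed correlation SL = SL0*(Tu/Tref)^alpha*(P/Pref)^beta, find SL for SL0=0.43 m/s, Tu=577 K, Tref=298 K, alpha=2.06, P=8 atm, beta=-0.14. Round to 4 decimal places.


SL = SL0 * (Tu/Tref)^alpha * (P/Pref)^beta
T ratio = 577/298 = 1.93624161
(T ratio)^alpha = 1.93624161^2.06 = 3.900647
(P/Pref)^beta = 8^(-0.14) = 0.747425
SL = 0.43 * 3.900647 * 0.747425 = 1.2536 m/s


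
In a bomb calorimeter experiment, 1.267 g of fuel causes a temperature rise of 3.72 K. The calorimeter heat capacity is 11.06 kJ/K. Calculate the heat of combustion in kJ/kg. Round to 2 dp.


Hc = C_cal * delta_T / m_fuel
Q_released = 11.06 * 3.72 = 41.1432 kJ
m_fuel = 1.267 g = 1.267/1000 kg = 0.001267 kg
Hc = 41.1432 / 0.001267 = 32472.93 kJ/kg


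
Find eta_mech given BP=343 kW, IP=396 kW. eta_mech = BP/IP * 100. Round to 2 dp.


eta_mech = (BP / IP) * 100
Ratio = 343 / 396 = 0.8662
eta_mech = 0.8662 * 100 = 86.62%


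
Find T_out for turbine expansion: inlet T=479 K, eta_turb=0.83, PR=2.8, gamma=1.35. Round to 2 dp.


T_out = T_in * (1 - eta * (1 - PR^(-(gamma-1)/gamma)))
Exponent = -(1.35-1)/1.35 = -0.25925926
PR^exp = 2.8^(-0.25925926) = 0.76572026
Factor = 1 - 0.83*(1 - 0.76572026) = 0.80554782
T_out = 479 * 0.80554782 = 385.86 K


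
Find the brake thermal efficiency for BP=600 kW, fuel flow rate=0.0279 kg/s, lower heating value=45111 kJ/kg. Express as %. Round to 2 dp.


eta_BTE = (BP / (mf * LHV)) * 100
Denominator = 0.0279 * 45111 = 1258.5969 kW
eta_BTE = (600 / 1258.5969) * 100 = 47.67%


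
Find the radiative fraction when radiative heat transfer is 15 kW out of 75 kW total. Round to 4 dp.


f_rad = Q_rad / Q_total
f_rad = 15 / 75 = 0.2000


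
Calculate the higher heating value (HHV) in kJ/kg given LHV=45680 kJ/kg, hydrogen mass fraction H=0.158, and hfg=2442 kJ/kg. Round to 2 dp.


HHV = LHV + hfg * 9 * H
Water addition = 2442 * 9 * 0.158 = 3472.524 kJ/kg
HHV = 45680 + 3472.524 = 49152.52 kJ/kg


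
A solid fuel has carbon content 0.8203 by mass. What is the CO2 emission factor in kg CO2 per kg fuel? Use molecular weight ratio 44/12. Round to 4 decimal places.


EF = C_frac * (M_CO2 / M_C)
EF = 0.8203 * (44/12)
EF = 0.8203 * 3.666667 = 3.0078 kg_CO2/kg_fuel


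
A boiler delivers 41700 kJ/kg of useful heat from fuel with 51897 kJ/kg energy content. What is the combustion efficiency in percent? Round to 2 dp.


Efficiency = (Q_useful / Q_fuel) * 100
Efficiency = (41700 / 51897) * 100
Efficiency = 0.8035 * 100 = 80.35%


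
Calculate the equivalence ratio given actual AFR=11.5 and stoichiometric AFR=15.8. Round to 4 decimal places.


phi = AFR_stoich / AFR_actual
phi = 15.8 / 11.5 = 1.3739


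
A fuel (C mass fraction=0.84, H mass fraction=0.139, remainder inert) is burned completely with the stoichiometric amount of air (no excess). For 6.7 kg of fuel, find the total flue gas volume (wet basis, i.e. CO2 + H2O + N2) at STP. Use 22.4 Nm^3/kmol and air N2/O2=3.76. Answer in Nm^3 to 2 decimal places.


Per kg fuel: CO2 = (C/12 kmol)*22.4 = (0.84/12)*22.4 = 1.56800 Nm^3
Per kg fuel: H2O = (H/2 kmol)*22.4 = (0.139/2)*22.4 = 1.55680 Nm^3
O2 needed per kg fuel = C/12 + H/4 = 0.84/12 + 0.139/4 = 0.10475000 kmol
Per kg fuel: N2 = O2*3.76*22.4 = 0.10475000*3.76*22.4 = 8.82246 Nm^3
Total per kg = 1.56800 + 1.55680 + 8.82246 = 11.94726 Nm^3
Total = 11.94726 * 6.7 = 80.05 Nm^3


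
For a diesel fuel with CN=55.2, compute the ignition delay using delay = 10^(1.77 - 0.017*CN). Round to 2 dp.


delay = 10^(1.77 - 0.017*CN)
Exponent = 1.77 - 0.017*55.2 = 0.8316
delay = 10^0.8316 = 6.79 ms


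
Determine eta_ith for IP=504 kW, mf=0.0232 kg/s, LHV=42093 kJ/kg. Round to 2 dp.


eta_ith = (IP / (mf * LHV)) * 100
Denominator = 0.0232 * 42093 = 976.5576 kW
eta_ith = (504 / 976.5576) * 100 = 51.61%


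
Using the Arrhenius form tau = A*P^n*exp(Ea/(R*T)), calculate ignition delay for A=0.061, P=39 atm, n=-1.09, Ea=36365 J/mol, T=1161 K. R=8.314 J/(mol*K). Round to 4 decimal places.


tau = A * P^n * exp(Ea/(R*T))
P^n = 39^(-1.09) = 0.01843909
Ea/(R*T) = 36365/(8.314*1161) = 3.767397
exp(Ea/(R*T)) = 43.267280
tau = 0.061 * 0.01843909 * 43.267280 = 0.0487 ms


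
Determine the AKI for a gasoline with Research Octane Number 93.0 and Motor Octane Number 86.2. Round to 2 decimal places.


AKI = (RON + MON) / 2
AKI = (93.0 + 86.2) / 2
AKI = 179.2 / 2 = 89.60


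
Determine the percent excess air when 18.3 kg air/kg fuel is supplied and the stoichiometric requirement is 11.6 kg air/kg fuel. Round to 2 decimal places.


Excess air = actual - stoichiometric = 18.3 - 11.6 = 6.70 kg/kg fuel
Excess air % = (excess / stoich) * 100 = (6.70 / 11.6) * 100 = 57.76%


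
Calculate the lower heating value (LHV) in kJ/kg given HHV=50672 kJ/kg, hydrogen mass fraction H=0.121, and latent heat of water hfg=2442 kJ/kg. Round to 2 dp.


LHV = HHV - hfg * 9 * H
Water correction = 2442 * 9 * 0.121 = 2659.338 kJ/kg
LHV = 50672 - 2659.338 = 48012.66 kJ/kg


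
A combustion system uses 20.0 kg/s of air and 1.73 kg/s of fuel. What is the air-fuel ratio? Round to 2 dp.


AFR = m_air / m_fuel
AFR = 20.0 / 1.73 = 11.56


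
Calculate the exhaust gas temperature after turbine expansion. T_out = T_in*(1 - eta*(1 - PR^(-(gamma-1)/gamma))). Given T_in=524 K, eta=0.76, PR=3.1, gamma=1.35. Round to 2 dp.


T_out = T_in * (1 - eta * (1 - PR^(-(gamma-1)/gamma)))
Exponent = -(1.35-1)/1.35 = -0.25925926
PR^exp = 3.1^(-0.25925926) = 0.74577862
Factor = 1 - 0.76*(1 - 0.74577862) = 0.80679175
T_out = 524 * 0.80679175 = 422.76 K


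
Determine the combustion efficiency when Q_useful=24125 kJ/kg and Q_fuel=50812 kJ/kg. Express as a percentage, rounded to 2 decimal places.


Efficiency = (Q_useful / Q_fuel) * 100
Efficiency = (24125 / 50812) * 100
Efficiency = 0.4748 * 100 = 47.48%


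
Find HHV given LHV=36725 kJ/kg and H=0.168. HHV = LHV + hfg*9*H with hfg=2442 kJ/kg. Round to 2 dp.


HHV = LHV + hfg * 9 * H
Water addition = 2442 * 9 * 0.168 = 3692.304 kJ/kg
HHV = 36725 + 3692.304 = 40417.30 kJ/kg


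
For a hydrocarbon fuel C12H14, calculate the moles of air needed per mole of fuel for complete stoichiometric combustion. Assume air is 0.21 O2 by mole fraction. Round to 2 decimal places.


Balanced combustion: C12H14 + 15.5 O2 -> 12 CO2 + 7 H2O
O2 needed = C + H/4 = 12 + 14/4 = 15.50 moles
Air moles = O2 / 0.21 = 15.50 / 0.21 = 73.81 moles air


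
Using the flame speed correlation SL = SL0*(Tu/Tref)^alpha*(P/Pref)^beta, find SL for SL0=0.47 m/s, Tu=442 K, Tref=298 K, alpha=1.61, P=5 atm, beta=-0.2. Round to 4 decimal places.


SL = SL0 * (Tu/Tref)^alpha * (P/Pref)^beta
T ratio = 442/298 = 1.48322148
(T ratio)^alpha = 1.48322148^1.61 = 1.886434
(P/Pref)^beta = 5^(-0.2) = 0.724780
SL = 0.47 * 1.886434 * 0.724780 = 0.6426 m/s


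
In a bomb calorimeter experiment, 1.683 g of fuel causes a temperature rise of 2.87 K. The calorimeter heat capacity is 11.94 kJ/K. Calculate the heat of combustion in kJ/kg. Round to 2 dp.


Hc = C_cal * delta_T / m_fuel
Q_released = 11.94 * 2.87 = 34.2678 kJ
m_fuel = 1.683 g = 1.683/1000 kg = 0.001683 kg
Hc = 34.2678 / 0.001683 = 20361.14 kJ/kg


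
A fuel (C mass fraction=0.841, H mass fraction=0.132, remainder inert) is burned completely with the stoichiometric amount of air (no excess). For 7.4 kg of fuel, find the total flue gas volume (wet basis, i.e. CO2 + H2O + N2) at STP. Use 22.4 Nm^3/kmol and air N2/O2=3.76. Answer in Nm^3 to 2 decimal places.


Per kg fuel: CO2 = (C/12 kmol)*22.4 = (0.841/12)*22.4 = 1.56987 Nm^3
Per kg fuel: H2O = (H/2 kmol)*22.4 = (0.132/2)*22.4 = 1.47840 Nm^3
O2 needed per kg fuel = C/12 + H/4 = 0.841/12 + 0.132/4 = 0.10308333 kmol
Per kg fuel: N2 = O2*3.76*22.4 = 0.10308333*3.76*22.4 = 8.68209 Nm^3
Total per kg = 1.56987 + 1.47840 + 8.68209 = 11.73036 Nm^3
Total = 11.73036 * 7.4 = 86.80 Nm^3


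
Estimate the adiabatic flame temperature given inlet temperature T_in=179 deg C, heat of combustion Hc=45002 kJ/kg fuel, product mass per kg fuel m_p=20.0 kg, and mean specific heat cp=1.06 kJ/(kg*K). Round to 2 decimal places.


T_ad = T_in + Hc / (m_p * cp)
Denominator = 20.0 * 1.06 = 21.2000
Temperature rise = 45002 / 21.2000 = 2122.74 K
T_ad = 179 + 2122.74 = 2301.74 deg C


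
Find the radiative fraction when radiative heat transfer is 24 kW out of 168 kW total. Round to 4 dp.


f_rad = Q_rad / Q_total
f_rad = 24 / 168 = 0.1429


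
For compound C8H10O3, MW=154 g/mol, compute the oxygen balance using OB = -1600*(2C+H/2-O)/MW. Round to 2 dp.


OB = -1600 * (2C + H/2 - O) / MW
Inner = 2*8 + 10/2 - 3 = 18.00
OB = -1600 * 18.00 / 154 = -187.01%


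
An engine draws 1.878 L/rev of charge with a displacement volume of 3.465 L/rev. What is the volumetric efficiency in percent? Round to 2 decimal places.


eta_v = (V_actual / V_disp) * 100
Ratio = 1.878 / 3.465 = 0.5420
eta_v = 0.5420 * 100 = 54.20%


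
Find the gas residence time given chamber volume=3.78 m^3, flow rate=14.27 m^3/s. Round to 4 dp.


tau = V / Q_flow
tau = 3.78 / 14.27 = 0.2649 s


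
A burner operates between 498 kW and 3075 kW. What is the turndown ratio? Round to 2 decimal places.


TDR = Q_max / Q_min
TDR = 3075 / 498 = 6.17


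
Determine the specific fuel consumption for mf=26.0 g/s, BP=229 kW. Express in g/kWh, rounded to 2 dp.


SFC = (mf / BP) * 3600
Rate = 26.0 / 229 = 0.113537 g/(s*kW)
SFC = 0.113537 * 3600 = 408.73 g/kWh


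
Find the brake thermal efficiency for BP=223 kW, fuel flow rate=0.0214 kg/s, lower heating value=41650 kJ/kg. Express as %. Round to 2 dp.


eta_BTE = (BP / (mf * LHV)) * 100
Denominator = 0.0214 * 41650 = 891.3100 kW
eta_BTE = (223 / 891.3100) * 100 = 25.02%


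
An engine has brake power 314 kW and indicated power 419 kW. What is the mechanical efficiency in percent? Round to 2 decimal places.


eta_mech = (BP / IP) * 100
Ratio = 314 / 419 = 0.7494
eta_mech = 0.7494 * 100 = 74.94%


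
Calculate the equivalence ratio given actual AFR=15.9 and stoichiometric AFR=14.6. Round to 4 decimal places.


phi = AFR_stoich / AFR_actual
phi = 14.6 / 15.9 = 0.9182


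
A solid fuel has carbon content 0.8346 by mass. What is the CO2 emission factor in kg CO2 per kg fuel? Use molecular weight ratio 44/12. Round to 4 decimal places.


EF = C_frac * (M_CO2 / M_C)
EF = 0.8346 * (44/12)
EF = 0.8346 * 3.666667 = 3.0602 kg_CO2/kg_fuel


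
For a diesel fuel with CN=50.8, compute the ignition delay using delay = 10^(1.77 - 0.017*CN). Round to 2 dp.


delay = 10^(1.77 - 0.017*CN)
Exponent = 1.77 - 0.017*50.8 = 0.9064
delay = 10^0.9064 = 8.06 ms


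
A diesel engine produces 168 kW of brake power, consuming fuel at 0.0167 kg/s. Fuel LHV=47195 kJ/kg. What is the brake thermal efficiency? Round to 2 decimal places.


eta_BTE = (BP / (mf * LHV)) * 100
Denominator = 0.0167 * 47195 = 788.1565 kW
eta_BTE = (168 / 788.1565) * 100 = 21.32%


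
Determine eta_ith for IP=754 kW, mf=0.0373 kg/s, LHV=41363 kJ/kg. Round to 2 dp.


eta_ith = (IP / (mf * LHV)) * 100
Denominator = 0.0373 * 41363 = 1542.8399 kW
eta_ith = (754 / 1542.8399) * 100 = 48.87%


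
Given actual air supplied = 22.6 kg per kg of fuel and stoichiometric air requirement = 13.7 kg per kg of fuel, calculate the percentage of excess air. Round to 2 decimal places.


Excess air = actual - stoichiometric = 22.6 - 13.7 = 8.90 kg/kg fuel
Excess air % = (excess / stoich) * 100 = (8.90 / 13.7) * 100 = 64.96%


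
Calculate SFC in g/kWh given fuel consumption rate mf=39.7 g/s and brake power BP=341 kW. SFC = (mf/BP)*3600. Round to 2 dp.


SFC = (mf / BP) * 3600
Rate = 39.7 / 341 = 0.116422 g/(s*kW)
SFC = 0.116422 * 3600 = 419.12 g/kWh


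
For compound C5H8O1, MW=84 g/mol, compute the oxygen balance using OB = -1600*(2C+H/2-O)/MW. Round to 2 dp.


OB = -1600 * (2C + H/2 - O) / MW
Inner = 2*5 + 8/2 - 1 = 13.00
OB = -1600 * 13.00 / 84 = -247.62%


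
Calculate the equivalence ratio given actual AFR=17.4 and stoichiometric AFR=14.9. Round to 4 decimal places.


phi = AFR_stoich / AFR_actual
phi = 14.9 / 17.4 = 0.8563


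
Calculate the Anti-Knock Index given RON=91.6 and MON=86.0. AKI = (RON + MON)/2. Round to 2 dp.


AKI = (RON + MON) / 2
AKI = (91.6 + 86.0) / 2
AKI = 177.6 / 2 = 88.80


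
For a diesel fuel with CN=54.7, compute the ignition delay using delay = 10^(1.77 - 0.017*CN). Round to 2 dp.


delay = 10^(1.77 - 0.017*CN)
Exponent = 1.77 - 0.017*54.7 = 0.8401
delay = 10^0.8401 = 6.92 ms


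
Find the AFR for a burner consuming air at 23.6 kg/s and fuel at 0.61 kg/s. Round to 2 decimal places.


AFR = m_air / m_fuel
AFR = 23.6 / 0.61 = 38.69


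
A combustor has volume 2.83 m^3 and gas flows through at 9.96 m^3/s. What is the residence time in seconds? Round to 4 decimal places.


tau = V / Q_flow
tau = 2.83 / 9.96 = 0.2841 s


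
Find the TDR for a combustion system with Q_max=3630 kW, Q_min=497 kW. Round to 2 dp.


TDR = Q_max / Q_min
TDR = 3630 / 497 = 7.30


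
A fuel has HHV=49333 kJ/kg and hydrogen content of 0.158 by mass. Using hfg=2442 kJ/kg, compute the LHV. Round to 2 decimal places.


LHV = HHV - hfg * 9 * H
Water correction = 2442 * 9 * 0.158 = 3472.524 kJ/kg
LHV = 49333 - 3472.524 = 45860.48 kJ/kg


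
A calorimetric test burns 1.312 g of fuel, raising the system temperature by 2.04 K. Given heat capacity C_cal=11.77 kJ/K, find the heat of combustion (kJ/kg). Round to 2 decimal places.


Hc = C_cal * delta_T / m_fuel
Q_released = 11.77 * 2.04 = 24.0108 kJ
m_fuel = 1.312 g = 1.312/1000 kg = 0.001312 kg
Hc = 24.0108 / 0.001312 = 18300.91 kJ/kg


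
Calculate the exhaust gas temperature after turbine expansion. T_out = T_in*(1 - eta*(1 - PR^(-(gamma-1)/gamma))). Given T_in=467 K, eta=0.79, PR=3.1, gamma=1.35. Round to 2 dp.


T_out = T_in * (1 - eta * (1 - PR^(-(gamma-1)/gamma)))
Exponent = -(1.35-1)/1.35 = -0.25925926
PR^exp = 3.1^(-0.25925926) = 0.74577862
Factor = 1 - 0.79*(1 - 0.74577862) = 0.79916511
T_out = 467 * 0.79916511 = 373.21 K


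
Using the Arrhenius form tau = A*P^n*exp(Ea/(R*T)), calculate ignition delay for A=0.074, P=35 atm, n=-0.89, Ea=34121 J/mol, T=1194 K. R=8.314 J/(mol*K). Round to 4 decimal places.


tau = A * P^n * exp(Ea/(R*T))
P^n = 35^(-0.89) = 0.04224540
Ea/(R*T) = 34121/(8.314*1194) = 3.437221
exp(Ea/(R*T)) = 31.100397
tau = 0.074 * 0.04224540 * 31.100397 = 0.0972 ms


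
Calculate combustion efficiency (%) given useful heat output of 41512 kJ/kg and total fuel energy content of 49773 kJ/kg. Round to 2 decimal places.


Efficiency = (Q_useful / Q_fuel) * 100
Efficiency = (41512 / 49773) * 100
Efficiency = 0.8340 * 100 = 83.40%


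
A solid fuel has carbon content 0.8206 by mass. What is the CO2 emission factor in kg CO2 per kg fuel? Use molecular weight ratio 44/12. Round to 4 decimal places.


EF = C_frac * (M_CO2 / M_C)
EF = 0.8206 * (44/12)
EF = 0.8206 * 3.666667 = 3.0089 kg_CO2/kg_fuel


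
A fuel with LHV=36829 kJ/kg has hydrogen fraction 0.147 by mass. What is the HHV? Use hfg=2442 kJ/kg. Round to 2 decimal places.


HHV = LHV + hfg * 9 * H
Water addition = 2442 * 9 * 0.147 = 3230.766 kJ/kg
HHV = 36829 + 3230.766 = 40059.77 kJ/kg


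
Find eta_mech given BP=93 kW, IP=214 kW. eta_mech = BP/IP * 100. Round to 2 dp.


eta_mech = (BP / IP) * 100
Ratio = 93 / 214 = 0.4346
eta_mech = 0.4346 * 100 = 43.46%


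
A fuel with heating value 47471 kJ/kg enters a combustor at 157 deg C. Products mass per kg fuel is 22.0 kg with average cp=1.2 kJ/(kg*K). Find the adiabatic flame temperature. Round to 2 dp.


T_ad = T_in + Hc / (m_p * cp)
Denominator = 22.0 * 1.2 = 26.4000
Temperature rise = 47471 / 26.4000 = 1798.14 K
T_ad = 157 + 1798.14 = 1955.14 deg C


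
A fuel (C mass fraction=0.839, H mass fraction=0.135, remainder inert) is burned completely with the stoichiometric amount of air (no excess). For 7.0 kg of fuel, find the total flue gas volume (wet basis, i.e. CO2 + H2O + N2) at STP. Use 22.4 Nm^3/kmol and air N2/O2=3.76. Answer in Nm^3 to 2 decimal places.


Per kg fuel: CO2 = (C/12 kmol)*22.4 = (0.839/12)*22.4 = 1.56613 Nm^3
Per kg fuel: H2O = (H/2 kmol)*22.4 = (0.135/2)*22.4 = 1.51200 Nm^3
O2 needed per kg fuel = C/12 + H/4 = 0.839/12 + 0.135/4 = 0.10366667 kmol
Per kg fuel: N2 = O2*3.76*22.4 = 0.10366667*3.76*22.4 = 8.73122 Nm^3
Total per kg = 1.56613 + 1.51200 + 8.73122 = 11.80935 Nm^3
Total = 11.80935 * 7.0 = 82.67 Nm^3
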